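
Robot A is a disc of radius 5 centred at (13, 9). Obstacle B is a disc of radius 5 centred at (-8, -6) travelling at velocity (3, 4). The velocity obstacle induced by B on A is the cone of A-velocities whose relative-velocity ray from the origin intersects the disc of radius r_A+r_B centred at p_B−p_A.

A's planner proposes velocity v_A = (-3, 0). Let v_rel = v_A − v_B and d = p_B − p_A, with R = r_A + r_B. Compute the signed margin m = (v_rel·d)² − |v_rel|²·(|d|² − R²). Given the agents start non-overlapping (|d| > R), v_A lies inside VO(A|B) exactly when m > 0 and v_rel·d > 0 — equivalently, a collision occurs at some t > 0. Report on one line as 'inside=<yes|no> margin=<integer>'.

d = (-21, -15),  |d|² = 666;  R = 5+5 = 10,  c = 666−10² = 566
v_rel = (-6, -4),  |v_rel|² = 52;  v_rel·d = (-6)·(-21) + (-4)·(-15) = 186
52·t² − 372·t + 566 = 0  ⇒  m = 186² − 52·566 = 5164
m = 5164 > 0,  v_rel·d = 186 > 0  ⇒  inside

inside=yes margin=5164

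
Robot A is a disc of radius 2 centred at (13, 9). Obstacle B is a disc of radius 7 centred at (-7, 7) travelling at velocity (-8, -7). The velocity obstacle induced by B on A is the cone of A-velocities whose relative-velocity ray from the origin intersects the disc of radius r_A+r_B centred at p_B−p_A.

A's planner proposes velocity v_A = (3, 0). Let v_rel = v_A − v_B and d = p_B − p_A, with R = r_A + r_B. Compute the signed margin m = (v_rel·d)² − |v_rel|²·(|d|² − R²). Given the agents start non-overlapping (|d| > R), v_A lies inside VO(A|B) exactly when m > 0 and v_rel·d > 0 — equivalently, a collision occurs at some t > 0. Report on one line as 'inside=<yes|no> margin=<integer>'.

d = (-20, -2),  |d|² = 404;  R = 2+7 = 9,  c = 404−9² = 323
v_rel = (11, 7),  |v_rel|² = 170;  v_rel·d = (11)·(-20) + (7)·(-2) = -234
170·t² + 468·t + 323 = 0  ⇒  m = (-234)² − 170·323 = -154
m = -154 < 0,  v_rel·d = -234 < 0  ⇒  outside

inside=no margin=-154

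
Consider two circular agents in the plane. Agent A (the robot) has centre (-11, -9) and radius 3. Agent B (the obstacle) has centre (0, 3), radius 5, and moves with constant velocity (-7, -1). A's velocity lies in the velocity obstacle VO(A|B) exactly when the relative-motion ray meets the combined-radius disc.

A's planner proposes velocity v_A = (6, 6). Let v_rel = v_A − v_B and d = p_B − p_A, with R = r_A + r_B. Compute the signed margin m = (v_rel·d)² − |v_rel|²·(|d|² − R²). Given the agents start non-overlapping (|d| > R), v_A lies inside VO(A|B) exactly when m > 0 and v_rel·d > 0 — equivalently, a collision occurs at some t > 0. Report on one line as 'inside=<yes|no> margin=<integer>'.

d = (11, 12),  |d|² = 265;  R = 3+5 = 8,  c = 265−8² = 201
v_rel = (13, 7),  |v_rel|² = 218;  v_rel·d = (13)·(11) + (7)·(12) = 227
218·t² − 454·t + 201 = 0  ⇒  m = 227² − 218·201 = 7711
m = 7711 > 0,  v_rel·d = 227 > 0  ⇒  inside

inside=yes margin=7711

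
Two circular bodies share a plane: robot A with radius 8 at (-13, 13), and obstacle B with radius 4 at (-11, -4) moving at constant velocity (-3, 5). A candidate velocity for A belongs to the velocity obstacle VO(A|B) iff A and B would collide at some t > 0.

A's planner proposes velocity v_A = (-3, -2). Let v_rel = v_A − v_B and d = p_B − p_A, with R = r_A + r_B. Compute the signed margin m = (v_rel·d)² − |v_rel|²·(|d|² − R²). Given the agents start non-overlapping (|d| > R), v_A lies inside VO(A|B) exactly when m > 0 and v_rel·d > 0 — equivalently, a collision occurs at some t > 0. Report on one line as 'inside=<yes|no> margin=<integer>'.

d = (2, -17),  |d|² = 293;  R = 8+4 = 12,  c = 293−12² = 149
v_rel = (0, -7),  |v_rel|² = 49;  v_rel·d = (0)·(2) + (-7)·(-17) = 119
49·t² − 238·t + 149 = 0  ⇒  m = 119² − 49·149 = 6860
m = 6860 > 0,  v_rel·d = 119 > 0  ⇒  inside

inside=yes margin=6860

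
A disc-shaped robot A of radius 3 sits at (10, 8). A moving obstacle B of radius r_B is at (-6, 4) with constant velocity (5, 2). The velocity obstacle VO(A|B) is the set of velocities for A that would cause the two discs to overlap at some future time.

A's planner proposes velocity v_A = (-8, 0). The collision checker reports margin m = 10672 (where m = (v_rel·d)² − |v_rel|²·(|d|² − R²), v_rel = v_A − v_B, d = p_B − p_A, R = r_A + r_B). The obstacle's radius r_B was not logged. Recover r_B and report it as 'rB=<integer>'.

m = 10672
d = (-16, -4);  v_rel = (-13, -2),  |v_rel|² = 173
v_rel×d = (-13)·(-4) − (-2)·(-16) = 20
since m = R²·173 − 20²:  R² = (400 + 10672) / 173 = 64
R = √64 = 8  ⇒  r_B = 8 − 3 = 5

rB=5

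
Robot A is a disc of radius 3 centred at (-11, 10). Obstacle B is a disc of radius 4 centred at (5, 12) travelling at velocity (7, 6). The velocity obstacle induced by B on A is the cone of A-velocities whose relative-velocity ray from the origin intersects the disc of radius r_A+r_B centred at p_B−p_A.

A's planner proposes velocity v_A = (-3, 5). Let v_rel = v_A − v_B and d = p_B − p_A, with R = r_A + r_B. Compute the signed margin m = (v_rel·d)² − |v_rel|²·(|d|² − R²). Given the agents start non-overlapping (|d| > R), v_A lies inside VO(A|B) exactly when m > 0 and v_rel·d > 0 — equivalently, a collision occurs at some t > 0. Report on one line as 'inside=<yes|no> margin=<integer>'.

d = (16, 2),  |d|² = 260;  R = 3+4 = 7,  c = 260−7² = 211
v_rel = (-10, -1),  |v_rel|² = 101;  v_rel·d = (-10)·(16) + (-1)·(2) = -162
101·t² + 324·t + 211 = 0  ⇒  m = (-162)² − 101·211 = 4933
m = 4933 > 0,  v_rel·d = -162 < 0  ⇒  outside

inside=no margin=4933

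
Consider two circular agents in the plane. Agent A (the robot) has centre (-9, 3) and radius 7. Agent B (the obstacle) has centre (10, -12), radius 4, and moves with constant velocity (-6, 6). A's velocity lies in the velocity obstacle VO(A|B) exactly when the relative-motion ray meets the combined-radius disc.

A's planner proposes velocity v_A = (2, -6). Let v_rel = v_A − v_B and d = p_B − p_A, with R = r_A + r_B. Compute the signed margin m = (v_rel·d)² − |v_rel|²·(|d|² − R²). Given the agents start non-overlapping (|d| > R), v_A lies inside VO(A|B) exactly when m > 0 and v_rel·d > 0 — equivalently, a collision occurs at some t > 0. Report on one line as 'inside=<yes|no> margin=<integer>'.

d = (19, -15),  |d|² = 586;  R = 7+4 = 11,  c = 586−11² = 465
v_rel = (8, -12),  |v_rel|² = 208;  v_rel·d = (8)·(19) + (-12)·(-15) = 332
208·t² − 664·t + 465 = 0  ⇒  m = 332² − 208·465 = 13504
m = 13504 > 0,  v_rel·d = 332 > 0  ⇒  inside

inside=yes margin=13504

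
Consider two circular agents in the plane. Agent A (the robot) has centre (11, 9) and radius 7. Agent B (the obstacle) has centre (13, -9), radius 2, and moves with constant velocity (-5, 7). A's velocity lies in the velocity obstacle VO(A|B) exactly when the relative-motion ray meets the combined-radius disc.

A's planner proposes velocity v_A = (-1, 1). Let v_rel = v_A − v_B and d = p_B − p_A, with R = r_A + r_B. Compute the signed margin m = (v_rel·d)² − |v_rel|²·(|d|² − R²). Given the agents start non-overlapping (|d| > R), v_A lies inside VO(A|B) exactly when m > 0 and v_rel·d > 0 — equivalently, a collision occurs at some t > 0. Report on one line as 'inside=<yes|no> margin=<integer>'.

d = (2, -18),  |d|² = 328;  R = 7+2 = 9,  c = 328−9² = 247
v_rel = (4, -6),  |v_rel|² = 52;  v_rel·d = (4)·(2) + (-6)·(-18) = 116
52·t² − 232·t + 247 = 0  ⇒  m = 116² − 52·247 = 612
m = 612 > 0,  v_rel·d = 116 > 0  ⇒  inside

inside=yes margin=612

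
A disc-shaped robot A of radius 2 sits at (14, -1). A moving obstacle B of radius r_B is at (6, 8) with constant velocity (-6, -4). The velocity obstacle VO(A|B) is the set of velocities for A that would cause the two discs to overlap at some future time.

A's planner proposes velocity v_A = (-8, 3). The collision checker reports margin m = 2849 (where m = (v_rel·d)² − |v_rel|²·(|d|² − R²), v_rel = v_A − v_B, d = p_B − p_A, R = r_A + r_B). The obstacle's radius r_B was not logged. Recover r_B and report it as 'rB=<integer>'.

m = 2849
d = (-8, 9);  v_rel = (-2, 7),  |v_rel|² = 53
v_rel×d = (-2)·(9) − (7)·(-8) = 38
since m = R²·53 − 38²:  R² = (1444 + 2849) / 53 = 81
R = √81 = 9  ⇒  r_B = 9 − 2 = 7

rB=7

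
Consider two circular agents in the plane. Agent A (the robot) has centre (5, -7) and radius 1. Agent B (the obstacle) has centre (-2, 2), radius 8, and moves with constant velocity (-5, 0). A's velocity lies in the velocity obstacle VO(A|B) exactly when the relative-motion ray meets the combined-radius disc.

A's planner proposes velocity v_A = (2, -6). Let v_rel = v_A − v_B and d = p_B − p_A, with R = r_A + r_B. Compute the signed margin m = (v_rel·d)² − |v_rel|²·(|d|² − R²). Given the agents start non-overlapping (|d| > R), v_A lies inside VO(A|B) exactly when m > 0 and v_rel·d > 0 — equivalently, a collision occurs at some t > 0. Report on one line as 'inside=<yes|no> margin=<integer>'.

d = (-7, 9),  |d|² = 130;  R = 1+8 = 9,  c = 130−9² = 49
v_rel = (7, -6),  |v_rel|² = 85;  v_rel·d = (7)·(-7) + (-6)·(9) = -103
85·t² + 206·t + 49 = 0  ⇒  m = (-103)² − 85·49 = 6444
m = 6444 > 0,  v_rel·d = -103 < 0  ⇒  outside

inside=no margin=6444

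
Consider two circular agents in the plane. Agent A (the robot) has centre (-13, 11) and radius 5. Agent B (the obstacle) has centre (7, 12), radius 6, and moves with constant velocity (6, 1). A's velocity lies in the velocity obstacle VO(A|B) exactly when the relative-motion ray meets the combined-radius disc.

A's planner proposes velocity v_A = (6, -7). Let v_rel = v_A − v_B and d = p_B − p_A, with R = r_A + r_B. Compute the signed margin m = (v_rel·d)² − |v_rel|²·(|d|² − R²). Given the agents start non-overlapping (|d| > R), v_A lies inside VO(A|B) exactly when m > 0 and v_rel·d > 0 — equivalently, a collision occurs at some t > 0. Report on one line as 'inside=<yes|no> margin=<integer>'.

d = (20, 1),  |d|² = 401;  R = 5+6 = 11,  c = 401−11² = 280
v_rel = (0, -8),  |v_rel|² = 64;  v_rel·d = (0)·(20) + (-8)·(1) = -8
64·t² + 16·t + 280 = 0  ⇒  m = (-8)² − 64·280 = -17856
m = -17856 < 0,  v_rel·d = -8 < 0  ⇒  outside

inside=no margin=-17856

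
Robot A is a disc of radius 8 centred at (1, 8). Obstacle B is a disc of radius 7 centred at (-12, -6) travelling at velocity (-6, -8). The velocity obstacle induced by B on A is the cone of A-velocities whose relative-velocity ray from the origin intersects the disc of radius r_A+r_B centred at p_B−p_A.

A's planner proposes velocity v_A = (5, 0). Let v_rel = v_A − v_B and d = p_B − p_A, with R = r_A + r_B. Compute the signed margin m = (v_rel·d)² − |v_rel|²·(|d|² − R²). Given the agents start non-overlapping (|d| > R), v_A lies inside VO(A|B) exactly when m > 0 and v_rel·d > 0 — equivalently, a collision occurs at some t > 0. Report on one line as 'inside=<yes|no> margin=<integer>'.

d = (-13, -14),  |d|² = 365;  R = 8+7 = 15,  c = 365−15² = 140
v_rel = (11, 8),  |v_rel|² = 185;  v_rel·d = (11)·(-13) + (8)·(-14) = -255
185·t² + 510·t + 140 = 0  ⇒  m = (-255)² − 185·140 = 39125
m = 39125 > 0,  v_rel·d = -255 < 0  ⇒  outside

inside=no margin=39125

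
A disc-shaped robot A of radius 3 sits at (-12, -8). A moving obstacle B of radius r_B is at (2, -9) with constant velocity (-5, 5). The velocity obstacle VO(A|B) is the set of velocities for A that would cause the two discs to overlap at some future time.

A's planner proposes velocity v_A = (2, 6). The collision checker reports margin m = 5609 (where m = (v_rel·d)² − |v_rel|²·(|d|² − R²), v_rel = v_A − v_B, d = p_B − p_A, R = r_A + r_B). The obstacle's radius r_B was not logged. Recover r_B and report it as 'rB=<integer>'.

m = 5609
d = (14, -1);  v_rel = (7, 1),  |v_rel|² = 50
v_rel×d = (7)·(-1) − (1)·(14) = -21
since m = R²·50 − (-21)²:  R² = (441 + 5609) / 50 = 121
R = √121 = 11  ⇒  r_B = 11 − 3 = 8

rB=8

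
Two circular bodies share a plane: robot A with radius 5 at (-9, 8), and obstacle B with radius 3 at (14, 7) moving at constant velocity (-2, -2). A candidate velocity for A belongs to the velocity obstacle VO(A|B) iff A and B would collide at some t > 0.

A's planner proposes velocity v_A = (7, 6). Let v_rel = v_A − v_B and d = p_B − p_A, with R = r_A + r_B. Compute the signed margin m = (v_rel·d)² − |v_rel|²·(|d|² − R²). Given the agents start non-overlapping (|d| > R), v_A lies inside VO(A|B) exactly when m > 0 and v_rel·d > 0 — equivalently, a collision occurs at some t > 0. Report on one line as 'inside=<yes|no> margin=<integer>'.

d = (23, -1),  |d|² = 530;  R = 5+3 = 8,  c = 530−8² = 466
v_rel = (9, 8),  |v_rel|² = 145;  v_rel·d = (9)·(23) + (8)·(-1) = 199
145·t² − 398·t + 466 = 0  ⇒  m = 199² − 145·466 = -27969
m = -27969 < 0,  v_rel·d = 199 > 0  ⇒  outside

inside=no margin=-27969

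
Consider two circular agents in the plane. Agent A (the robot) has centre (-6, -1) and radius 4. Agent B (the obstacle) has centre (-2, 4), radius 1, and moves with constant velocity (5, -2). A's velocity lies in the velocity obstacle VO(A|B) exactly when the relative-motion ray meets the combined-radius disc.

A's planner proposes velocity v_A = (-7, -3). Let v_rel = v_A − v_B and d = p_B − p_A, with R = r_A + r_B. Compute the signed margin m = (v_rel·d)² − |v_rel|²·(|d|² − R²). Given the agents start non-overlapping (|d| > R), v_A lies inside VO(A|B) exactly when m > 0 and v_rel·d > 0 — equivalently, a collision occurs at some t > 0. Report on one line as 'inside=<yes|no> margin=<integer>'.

d = (4, 5),  |d|² = 41;  R = 4+1 = 5,  c = 41−5² = 16
v_rel = (-12, -1),  |v_rel|² = 145;  v_rel·d = (-12)·(4) + (-1)·(5) = -53
145·t² + 106·t + 16 = 0  ⇒  m = (-53)² − 145·16 = 489
m = 489 > 0,  v_rel·d = -53 < 0  ⇒  outside

inside=no margin=489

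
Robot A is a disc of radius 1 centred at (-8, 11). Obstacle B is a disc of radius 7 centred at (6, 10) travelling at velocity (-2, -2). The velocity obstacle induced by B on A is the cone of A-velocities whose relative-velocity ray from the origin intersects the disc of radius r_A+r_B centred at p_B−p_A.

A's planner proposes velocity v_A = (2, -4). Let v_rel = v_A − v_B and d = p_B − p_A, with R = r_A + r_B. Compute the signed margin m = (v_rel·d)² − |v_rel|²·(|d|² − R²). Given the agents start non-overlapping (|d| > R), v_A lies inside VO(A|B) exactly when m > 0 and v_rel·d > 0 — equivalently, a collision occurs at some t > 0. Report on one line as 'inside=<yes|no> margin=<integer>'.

d = (14, -1),  |d|² = 197;  R = 1+7 = 8,  c = 197−8² = 133
v_rel = (4, -2),  |v_rel|² = 20;  v_rel·d = (4)·(14) + (-2)·(-1) = 58
20·t² − 116·t + 133 = 0  ⇒  m = 58² − 20·133 = 704
m = 704 > 0,  v_rel·d = 58 > 0  ⇒  inside

inside=yes margin=704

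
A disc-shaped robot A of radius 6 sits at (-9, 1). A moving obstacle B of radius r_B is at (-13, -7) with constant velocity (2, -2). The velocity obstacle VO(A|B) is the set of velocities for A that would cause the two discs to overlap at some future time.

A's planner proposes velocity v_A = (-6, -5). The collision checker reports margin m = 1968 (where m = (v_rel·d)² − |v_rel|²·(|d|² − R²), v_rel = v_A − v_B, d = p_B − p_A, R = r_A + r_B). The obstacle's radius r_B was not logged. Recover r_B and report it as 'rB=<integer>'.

m = 1968
d = (-4, -8);  v_rel = (-8, -3),  |v_rel|² = 73
v_rel×d = (-8)·(-8) − (-3)·(-4) = 52
since m = R²·73 − 52²:  R² = (2704 + 1968) / 73 = 64
R = √64 = 8  ⇒  r_B = 8 − 6 = 2

rB=2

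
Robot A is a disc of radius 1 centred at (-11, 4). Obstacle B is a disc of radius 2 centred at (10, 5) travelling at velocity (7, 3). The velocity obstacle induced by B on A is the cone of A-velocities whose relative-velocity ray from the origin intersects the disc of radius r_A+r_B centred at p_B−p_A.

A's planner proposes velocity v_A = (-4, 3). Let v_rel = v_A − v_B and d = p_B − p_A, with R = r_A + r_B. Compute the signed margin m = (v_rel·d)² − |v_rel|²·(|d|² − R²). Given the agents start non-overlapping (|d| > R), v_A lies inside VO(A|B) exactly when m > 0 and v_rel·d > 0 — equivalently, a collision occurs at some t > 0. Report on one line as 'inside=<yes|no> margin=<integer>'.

d = (21, 1),  |d|² = 442;  R = 1+2 = 3,  c = 442−3² = 433
v_rel = (-11, 0),  |v_rel|² = 121;  v_rel·d = (-11)·(21) + (0)·(1) = -231
121·t² + 462·t + 433 = 0  ⇒  m = (-231)² − 121·433 = 968
m = 968 > 0,  v_rel·d = -231 < 0  ⇒  outside

inside=no margin=968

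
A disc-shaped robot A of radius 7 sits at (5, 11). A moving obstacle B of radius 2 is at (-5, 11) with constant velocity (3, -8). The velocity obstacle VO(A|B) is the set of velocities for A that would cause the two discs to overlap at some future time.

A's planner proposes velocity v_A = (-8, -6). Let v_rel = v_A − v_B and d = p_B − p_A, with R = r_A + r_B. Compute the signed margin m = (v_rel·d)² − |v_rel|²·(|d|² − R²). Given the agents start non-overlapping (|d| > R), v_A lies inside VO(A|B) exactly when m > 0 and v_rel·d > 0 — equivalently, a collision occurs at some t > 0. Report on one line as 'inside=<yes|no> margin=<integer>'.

d = (-10, 0),  |d|² = 100;  R = 7+2 = 9,  c = 100−9² = 19
v_rel = (-11, 2),  |v_rel|² = 125;  v_rel·d = (-11)·(-10) + (2)·(0) = 110
125·t² − 220·t + 19 = 0  ⇒  m = 110² − 125·19 = 9725
m = 9725 > 0,  v_rel·d = 110 > 0  ⇒  inside

inside=yes margin=9725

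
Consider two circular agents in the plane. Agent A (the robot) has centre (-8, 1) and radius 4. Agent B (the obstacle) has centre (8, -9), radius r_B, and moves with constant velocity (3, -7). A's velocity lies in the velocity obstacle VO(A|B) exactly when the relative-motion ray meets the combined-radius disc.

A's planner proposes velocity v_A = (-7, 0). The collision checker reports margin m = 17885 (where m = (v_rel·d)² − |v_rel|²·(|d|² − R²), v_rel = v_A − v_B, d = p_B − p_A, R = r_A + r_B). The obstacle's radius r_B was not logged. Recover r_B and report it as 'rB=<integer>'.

m = 17885
d = (16, -10);  v_rel = (-10, 7),  |v_rel|² = 149
v_rel×d = (-10)·(-10) − (7)·(16) = -12
since m = R²·149 − (-12)²:  R² = (144 + 17885) / 149 = 121
R = √121 = 11  ⇒  r_B = 11 − 4 = 7

rB=7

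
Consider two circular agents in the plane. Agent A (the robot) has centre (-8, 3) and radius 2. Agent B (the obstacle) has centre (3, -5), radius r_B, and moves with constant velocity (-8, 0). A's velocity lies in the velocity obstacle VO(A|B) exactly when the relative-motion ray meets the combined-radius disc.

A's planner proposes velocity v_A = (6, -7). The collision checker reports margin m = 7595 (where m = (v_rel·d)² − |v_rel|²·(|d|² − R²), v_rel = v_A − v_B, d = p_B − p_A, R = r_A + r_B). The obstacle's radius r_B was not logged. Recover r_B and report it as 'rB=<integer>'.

m = 7595
d = (11, -8);  v_rel = (14, -7),  |v_rel|² = 245
v_rel×d = (14)·(-8) − (-7)·(11) = -35
since m = R²·245 − (-35)²:  R² = (1225 + 7595) / 245 = 36
R = √36 = 6  ⇒  r_B = 6 − 2 = 4

rB=4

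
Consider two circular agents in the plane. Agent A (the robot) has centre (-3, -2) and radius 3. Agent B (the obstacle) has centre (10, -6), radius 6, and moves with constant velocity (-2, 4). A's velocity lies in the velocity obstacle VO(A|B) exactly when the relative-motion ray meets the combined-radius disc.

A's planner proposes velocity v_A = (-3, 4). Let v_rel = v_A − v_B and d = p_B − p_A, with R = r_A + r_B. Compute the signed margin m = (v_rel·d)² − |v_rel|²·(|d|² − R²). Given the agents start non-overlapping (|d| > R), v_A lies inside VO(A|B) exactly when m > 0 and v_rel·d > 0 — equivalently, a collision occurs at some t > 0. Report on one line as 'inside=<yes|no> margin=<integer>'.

d = (13, -4),  |d|² = 185;  R = 3+6 = 9,  c = 185−9² = 104
v_rel = (-1, 0),  |v_rel|² = 1;  v_rel·d = (-1)·(13) + (0)·(-4) = -13
1·t² + 26·t + 104 = 0  ⇒  m = (-13)² − 1·104 = 65
m = 65 > 0,  v_rel·d = -13 < 0  ⇒  outside

inside=no margin=65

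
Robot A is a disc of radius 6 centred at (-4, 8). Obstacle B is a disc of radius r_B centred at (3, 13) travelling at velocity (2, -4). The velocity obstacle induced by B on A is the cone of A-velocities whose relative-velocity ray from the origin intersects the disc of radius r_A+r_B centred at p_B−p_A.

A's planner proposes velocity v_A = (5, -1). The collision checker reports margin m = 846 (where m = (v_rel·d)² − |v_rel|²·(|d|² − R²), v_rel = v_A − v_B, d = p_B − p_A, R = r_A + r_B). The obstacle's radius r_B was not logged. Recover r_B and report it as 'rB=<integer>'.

m = 846
d = (7, 5);  v_rel = (3, 3),  |v_rel|² = 18
v_rel×d = (3)·(5) − (3)·(7) = -6
since m = R²·18 − (-6)²:  R² = (36 + 846) / 18 = 49
R = √49 = 7  ⇒  r_B = 7 − 6 = 1

rB=1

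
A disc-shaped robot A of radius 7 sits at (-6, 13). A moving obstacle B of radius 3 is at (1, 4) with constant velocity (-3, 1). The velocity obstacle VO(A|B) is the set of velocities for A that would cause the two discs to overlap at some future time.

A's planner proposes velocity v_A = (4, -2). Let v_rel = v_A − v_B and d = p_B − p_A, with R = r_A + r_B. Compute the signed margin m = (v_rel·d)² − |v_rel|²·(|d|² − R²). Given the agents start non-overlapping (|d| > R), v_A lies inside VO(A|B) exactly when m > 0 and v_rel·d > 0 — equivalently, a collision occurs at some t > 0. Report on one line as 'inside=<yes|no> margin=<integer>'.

d = (7, -9),  |d|² = 130;  R = 7+3 = 10,  c = 130−10² = 30
v_rel = (7, -3),  |v_rel|² = 58;  v_rel·d = (7)·(7) + (-3)·(-9) = 76
58·t² − 152·t + 30 = 0  ⇒  m = 76² − 58·30 = 4036
m = 4036 > 0,  v_rel·d = 76 > 0  ⇒  inside

inside=yes margin=4036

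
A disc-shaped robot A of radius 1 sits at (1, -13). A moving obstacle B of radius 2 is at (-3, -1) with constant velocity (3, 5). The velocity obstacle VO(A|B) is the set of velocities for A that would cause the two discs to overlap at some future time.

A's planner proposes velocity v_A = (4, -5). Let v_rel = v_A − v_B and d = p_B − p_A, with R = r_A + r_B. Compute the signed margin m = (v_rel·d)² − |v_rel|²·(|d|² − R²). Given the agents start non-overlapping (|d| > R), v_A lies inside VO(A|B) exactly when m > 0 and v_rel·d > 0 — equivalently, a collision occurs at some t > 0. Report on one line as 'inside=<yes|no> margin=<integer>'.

d = (-4, 12),  |d|² = 160;  R = 1+2 = 3,  c = 160−3² = 151
v_rel = (1, -10),  |v_rel|² = 101;  v_rel·d = (1)·(-4) + (-10)·(12) = -124
101·t² + 248·t + 151 = 0  ⇒  m = (-124)² − 101·151 = 125
m = 125 > 0,  v_rel·d = -124 < 0  ⇒  outside

inside=no margin=125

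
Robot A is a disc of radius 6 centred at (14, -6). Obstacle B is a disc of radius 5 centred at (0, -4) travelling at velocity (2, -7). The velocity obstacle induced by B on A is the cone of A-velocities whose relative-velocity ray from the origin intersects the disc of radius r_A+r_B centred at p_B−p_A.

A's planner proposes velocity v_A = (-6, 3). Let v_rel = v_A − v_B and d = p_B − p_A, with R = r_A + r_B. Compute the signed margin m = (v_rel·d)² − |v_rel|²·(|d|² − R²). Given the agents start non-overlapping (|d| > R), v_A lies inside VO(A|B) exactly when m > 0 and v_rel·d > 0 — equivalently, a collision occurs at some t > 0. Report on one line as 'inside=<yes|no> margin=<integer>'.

d = (-14, 2),  |d|² = 200;  R = 6+5 = 11,  c = 200−11² = 79
v_rel = (-8, 10),  |v_rel|² = 164;  v_rel·d = (-8)·(-14) + (10)·(2) = 132
164·t² − 264·t + 79 = 0  ⇒  m = 132² − 164·79 = 4468
m = 4468 > 0,  v_rel·d = 132 > 0  ⇒  inside

inside=yes margin=4468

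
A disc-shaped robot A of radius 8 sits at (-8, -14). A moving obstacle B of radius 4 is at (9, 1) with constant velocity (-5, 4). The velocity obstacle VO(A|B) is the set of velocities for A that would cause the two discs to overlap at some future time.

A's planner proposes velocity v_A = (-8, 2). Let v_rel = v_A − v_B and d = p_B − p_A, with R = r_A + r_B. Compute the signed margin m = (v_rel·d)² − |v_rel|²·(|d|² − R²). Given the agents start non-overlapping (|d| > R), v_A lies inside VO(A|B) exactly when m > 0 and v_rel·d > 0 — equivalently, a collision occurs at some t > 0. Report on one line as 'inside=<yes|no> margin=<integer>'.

d = (17, 15),  |d|² = 514;  R = 8+4 = 12,  c = 514−12² = 370
v_rel = (-3, -2),  |v_rel|² = 13;  v_rel·d = (-3)·(17) + (-2)·(15) = -81
13·t² + 162·t + 370 = 0  ⇒  m = (-81)² − 13·370 = 1751
m = 1751 > 0,  v_rel·d = -81 < 0  ⇒  outside

inside=no margin=1751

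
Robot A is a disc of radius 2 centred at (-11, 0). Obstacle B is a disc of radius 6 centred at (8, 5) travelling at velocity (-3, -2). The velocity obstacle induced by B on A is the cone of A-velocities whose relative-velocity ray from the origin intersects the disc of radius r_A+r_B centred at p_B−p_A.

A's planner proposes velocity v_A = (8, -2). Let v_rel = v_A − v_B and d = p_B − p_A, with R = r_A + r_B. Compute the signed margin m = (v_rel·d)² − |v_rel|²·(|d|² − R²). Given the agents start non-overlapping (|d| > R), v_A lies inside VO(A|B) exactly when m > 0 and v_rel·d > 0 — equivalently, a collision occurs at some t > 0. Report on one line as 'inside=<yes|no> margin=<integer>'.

d = (19, 5),  |d|² = 386;  R = 2+6 = 8,  c = 386−8² = 322
v_rel = (11, 0),  |v_rel|² = 121;  v_rel·d = (11)·(19) + (0)·(5) = 209
121·t² − 418·t + 322 = 0  ⇒  m = 209² − 121·322 = 4719
m = 4719 > 0,  v_rel·d = 209 > 0  ⇒  inside

inside=yes margin=4719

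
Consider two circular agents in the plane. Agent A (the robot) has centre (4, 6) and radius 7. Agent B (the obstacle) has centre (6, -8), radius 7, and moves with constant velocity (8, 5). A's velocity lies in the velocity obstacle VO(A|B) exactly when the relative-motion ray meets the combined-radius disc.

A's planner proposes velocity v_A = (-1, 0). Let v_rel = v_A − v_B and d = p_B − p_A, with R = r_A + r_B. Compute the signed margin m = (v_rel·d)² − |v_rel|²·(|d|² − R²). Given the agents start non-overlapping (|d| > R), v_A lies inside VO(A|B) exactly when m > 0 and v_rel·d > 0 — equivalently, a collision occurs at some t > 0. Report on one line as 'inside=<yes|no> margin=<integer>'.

d = (2, -14),  |d|² = 200;  R = 7+7 = 14,  c = 200−14² = 4
v_rel = (-9, -5),  |v_rel|² = 106;  v_rel·d = (-9)·(2) + (-5)·(-14) = 52
106·t² − 104·t + 4 = 0  ⇒  m = 52² − 106·4 = 2280
m = 2280 > 0,  v_rel·d = 52 > 0  ⇒  inside

inside=yes margin=2280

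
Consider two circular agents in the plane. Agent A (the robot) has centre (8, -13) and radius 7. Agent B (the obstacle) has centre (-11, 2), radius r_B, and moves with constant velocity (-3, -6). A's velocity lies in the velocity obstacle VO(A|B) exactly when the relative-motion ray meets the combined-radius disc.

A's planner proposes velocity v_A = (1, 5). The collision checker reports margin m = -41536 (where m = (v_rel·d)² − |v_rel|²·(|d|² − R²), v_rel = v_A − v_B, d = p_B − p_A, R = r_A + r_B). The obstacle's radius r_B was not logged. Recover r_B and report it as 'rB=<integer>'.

m = -41536
d = (-19, 15);  v_rel = (4, 11),  |v_rel|² = 137
v_rel×d = (4)·(15) − (11)·(-19) = 269
since m = R²·137 − 269²:  R² = (72361 + -41536) / 137 = 225
R = √225 = 15  ⇒  r_B = 15 − 7 = 8

rB=8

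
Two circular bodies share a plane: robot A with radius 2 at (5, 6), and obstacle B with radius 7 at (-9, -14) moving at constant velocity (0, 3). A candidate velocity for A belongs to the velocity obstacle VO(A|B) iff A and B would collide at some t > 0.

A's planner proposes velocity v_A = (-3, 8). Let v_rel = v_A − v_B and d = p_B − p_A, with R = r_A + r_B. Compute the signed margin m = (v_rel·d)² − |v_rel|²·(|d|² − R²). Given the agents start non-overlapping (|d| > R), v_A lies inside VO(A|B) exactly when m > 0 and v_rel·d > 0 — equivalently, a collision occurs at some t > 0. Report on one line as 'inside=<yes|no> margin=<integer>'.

d = (-14, -20),  |d|² = 596;  R = 2+7 = 9,  c = 596−9² = 515
v_rel = (-3, 5),  |v_rel|² = 34;  v_rel·d = (-3)·(-14) + (5)·(-20) = -58
34·t² + 116·t + 515 = 0  ⇒  m = (-58)² − 34·515 = -14146
m = -14146 < 0,  v_rel·d = -58 < 0  ⇒  outside

inside=no margin=-14146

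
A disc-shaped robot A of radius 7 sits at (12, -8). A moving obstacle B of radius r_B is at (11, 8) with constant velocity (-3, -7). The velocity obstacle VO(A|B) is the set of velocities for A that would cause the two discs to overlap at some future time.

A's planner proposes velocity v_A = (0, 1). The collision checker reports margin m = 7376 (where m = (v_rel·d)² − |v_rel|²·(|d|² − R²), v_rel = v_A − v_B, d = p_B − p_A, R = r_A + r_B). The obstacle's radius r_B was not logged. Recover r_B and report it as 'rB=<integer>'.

m = 7376
d = (-1, 16);  v_rel = (3, 8),  |v_rel|² = 73
v_rel×d = (3)·(16) − (8)·(-1) = 56
since m = R²·73 − 56²:  R² = (3136 + 7376) / 73 = 144
R = √144 = 12  ⇒  r_B = 12 − 7 = 5

rB=5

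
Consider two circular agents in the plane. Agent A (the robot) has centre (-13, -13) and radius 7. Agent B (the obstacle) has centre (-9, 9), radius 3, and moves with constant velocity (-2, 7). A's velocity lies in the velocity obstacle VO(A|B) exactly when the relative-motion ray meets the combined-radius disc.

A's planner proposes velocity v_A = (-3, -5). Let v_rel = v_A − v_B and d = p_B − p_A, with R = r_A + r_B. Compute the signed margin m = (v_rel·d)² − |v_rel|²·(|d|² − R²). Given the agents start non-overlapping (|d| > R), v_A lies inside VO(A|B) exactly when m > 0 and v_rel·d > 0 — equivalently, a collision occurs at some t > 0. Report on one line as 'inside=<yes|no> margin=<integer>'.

d = (4, 22),  |d|² = 500;  R = 7+3 = 10,  c = 500−10² = 400
v_rel = (-1, -12),  |v_rel|² = 145;  v_rel·d = (-1)·(4) + (-12)·(22) = -268
145·t² + 536·t + 400 = 0  ⇒  m = (-268)² − 145·400 = 13824
m = 13824 > 0,  v_rel·d = -268 < 0  ⇒  outside

inside=no margin=13824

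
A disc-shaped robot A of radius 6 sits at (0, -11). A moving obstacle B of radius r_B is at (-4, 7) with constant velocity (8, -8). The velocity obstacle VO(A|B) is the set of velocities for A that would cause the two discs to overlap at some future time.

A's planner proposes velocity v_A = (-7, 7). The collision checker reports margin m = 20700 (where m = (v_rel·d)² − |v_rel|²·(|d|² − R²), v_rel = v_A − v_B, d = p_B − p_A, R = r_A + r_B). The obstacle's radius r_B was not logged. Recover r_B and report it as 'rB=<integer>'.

m = 20700
d = (-4, 18);  v_rel = (-15, 15),  |v_rel|² = 450
v_rel×d = (-15)·(18) − (15)·(-4) = -210
since m = R²·450 − (-210)²:  R² = (44100 + 20700) / 450 = 144
R = √144 = 12  ⇒  r_B = 12 − 6 = 6

rB=6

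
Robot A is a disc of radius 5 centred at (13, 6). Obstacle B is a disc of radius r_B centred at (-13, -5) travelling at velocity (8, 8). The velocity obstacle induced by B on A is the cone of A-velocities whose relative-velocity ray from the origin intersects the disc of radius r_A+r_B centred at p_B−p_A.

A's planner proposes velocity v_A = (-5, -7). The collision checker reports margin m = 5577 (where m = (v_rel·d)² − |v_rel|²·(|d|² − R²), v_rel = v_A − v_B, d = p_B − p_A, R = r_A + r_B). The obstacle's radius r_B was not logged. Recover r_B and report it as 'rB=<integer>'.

m = 5577
d = (-26, -11);  v_rel = (-13, -15),  |v_rel|² = 394
v_rel×d = (-13)·(-11) − (-15)·(-26) = -247
since m = R²·394 − (-247)²:  R² = (61009 + 5577) / 394 = 169
R = √169 = 13  ⇒  r_B = 13 − 5 = 8

rB=8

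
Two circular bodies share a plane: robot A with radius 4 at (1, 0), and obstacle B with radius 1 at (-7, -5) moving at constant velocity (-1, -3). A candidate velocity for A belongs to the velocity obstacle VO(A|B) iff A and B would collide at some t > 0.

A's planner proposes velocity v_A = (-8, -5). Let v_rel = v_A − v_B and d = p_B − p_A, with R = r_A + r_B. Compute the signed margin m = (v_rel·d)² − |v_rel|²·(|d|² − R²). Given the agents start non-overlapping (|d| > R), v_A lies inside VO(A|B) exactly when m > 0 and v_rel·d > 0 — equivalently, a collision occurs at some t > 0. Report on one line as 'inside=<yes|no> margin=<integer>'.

d = (-8, -5),  |d|² = 89;  R = 4+1 = 5,  c = 89−5² = 64
v_rel = (-7, -2),  |v_rel|² = 53;  v_rel·d = (-7)·(-8) + (-2)·(-5) = 66
53·t² − 132·t + 64 = 0  ⇒  m = 66² − 53·64 = 964
m = 964 > 0,  v_rel·d = 66 > 0  ⇒  inside

inside=yes margin=964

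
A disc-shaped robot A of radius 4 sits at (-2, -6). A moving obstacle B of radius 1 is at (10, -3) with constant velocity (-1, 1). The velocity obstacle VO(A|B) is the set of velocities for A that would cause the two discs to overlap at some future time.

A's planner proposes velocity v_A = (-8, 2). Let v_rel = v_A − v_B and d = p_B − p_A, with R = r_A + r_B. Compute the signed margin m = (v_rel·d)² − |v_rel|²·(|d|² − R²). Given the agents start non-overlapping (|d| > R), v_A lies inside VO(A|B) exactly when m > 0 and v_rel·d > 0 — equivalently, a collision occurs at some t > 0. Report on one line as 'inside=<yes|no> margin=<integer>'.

d = (12, 3),  |d|² = 153;  R = 4+1 = 5,  c = 153−5² = 128
v_rel = (-7, 1),  |v_rel|² = 50;  v_rel·d = (-7)·(12) + (1)·(3) = -81
50·t² + 162·t + 128 = 0  ⇒  m = (-81)² − 50·128 = 161
m = 161 > 0,  v_rel·d = -81 < 0  ⇒  outside

inside=no margin=161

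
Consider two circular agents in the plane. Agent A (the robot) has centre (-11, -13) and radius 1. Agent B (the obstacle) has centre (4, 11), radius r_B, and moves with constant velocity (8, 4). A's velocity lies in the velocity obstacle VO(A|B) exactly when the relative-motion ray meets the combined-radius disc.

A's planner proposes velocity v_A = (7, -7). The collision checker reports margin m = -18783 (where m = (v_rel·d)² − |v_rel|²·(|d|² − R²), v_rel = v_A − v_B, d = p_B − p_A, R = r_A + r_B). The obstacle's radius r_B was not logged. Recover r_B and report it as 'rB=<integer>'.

m = -18783
d = (15, 24);  v_rel = (-1, -11),  |v_rel|² = 122
v_rel×d = (-1)·(24) − (-11)·(15) = 141
since m = R²·122 − 141²:  R² = (19881 + -18783) / 122 = 9
R = √9 = 3  ⇒  r_B = 3 − 1 = 2

rB=2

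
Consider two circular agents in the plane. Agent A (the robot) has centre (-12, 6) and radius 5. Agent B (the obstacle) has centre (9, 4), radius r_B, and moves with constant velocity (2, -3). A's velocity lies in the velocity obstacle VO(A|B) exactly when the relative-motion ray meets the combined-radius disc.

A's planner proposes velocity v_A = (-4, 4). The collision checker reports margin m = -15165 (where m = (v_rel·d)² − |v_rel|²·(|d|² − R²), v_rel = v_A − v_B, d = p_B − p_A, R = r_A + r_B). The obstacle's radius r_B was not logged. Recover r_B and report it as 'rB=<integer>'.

m = -15165
d = (21, -2);  v_rel = (-6, 7),  |v_rel|² = 85
v_rel×d = (-6)·(-2) − (7)·(21) = -135
since m = R²·85 − (-135)²:  R² = (18225 + -15165) / 85 = 36
R = √36 = 6  ⇒  r_B = 6 − 5 = 1

rB=1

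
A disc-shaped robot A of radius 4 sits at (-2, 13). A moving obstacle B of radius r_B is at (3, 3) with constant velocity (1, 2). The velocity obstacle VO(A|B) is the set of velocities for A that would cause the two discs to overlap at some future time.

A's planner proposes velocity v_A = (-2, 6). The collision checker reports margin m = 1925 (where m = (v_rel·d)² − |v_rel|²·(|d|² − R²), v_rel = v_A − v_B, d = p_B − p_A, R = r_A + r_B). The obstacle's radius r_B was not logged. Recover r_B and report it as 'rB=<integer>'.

m = 1925
d = (5, -10);  v_rel = (-3, 4),  |v_rel|² = 25
v_rel×d = (-3)·(-10) − (4)·(5) = 10
since m = R²·25 − 10²:  R² = (100 + 1925) / 25 = 81
R = √81 = 9  ⇒  r_B = 9 − 4 = 5

rB=5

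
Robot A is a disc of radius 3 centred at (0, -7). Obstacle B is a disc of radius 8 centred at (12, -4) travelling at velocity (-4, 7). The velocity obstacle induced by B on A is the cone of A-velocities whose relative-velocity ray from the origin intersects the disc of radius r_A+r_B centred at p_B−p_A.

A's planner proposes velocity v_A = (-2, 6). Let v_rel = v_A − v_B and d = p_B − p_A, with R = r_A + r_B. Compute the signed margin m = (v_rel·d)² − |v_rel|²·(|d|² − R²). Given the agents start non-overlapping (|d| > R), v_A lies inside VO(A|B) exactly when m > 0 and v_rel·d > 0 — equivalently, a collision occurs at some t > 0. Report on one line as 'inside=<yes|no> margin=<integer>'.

d = (12, 3),  |d|² = 153;  R = 3+8 = 11,  c = 153−11² = 32
v_rel = (2, -1),  |v_rel|² = 5;  v_rel·d = (2)·(12) + (-1)·(3) = 21
5·t² − 42·t + 32 = 0  ⇒  m = 21² − 5·32 = 281
m = 281 > 0,  v_rel·d = 21 > 0  ⇒  inside

inside=yes margin=281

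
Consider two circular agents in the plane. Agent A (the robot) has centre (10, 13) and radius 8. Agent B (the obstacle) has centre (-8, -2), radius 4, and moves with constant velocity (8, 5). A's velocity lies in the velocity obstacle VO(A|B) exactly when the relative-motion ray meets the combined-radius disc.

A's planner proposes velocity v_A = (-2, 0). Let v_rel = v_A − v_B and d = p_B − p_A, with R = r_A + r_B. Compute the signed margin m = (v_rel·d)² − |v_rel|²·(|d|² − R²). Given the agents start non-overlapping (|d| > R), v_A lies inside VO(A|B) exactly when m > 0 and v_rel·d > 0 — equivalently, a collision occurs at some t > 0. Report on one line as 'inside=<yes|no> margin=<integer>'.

d = (-18, -15),  |d|² = 549;  R = 8+4 = 12,  c = 549−12² = 405
v_rel = (-10, -5),  |v_rel|² = 125;  v_rel·d = (-10)·(-18) + (-5)·(-15) = 255
125·t² − 510·t + 405 = 0  ⇒  m = 255² − 125·405 = 14400
m = 14400 > 0,  v_rel·d = 255 > 0  ⇒  inside

inside=yes margin=14400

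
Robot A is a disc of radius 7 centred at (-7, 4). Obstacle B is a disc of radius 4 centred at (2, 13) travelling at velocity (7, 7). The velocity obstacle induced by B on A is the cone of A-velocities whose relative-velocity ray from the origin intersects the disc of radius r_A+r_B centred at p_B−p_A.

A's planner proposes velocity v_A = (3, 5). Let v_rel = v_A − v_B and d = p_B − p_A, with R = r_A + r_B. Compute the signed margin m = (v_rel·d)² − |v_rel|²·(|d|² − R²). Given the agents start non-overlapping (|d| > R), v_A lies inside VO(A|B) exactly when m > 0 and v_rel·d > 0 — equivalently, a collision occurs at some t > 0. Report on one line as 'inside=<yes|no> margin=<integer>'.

d = (9, 9),  |d|² = 162;  R = 7+4 = 11,  c = 162−11² = 41
v_rel = (-4, -2),  |v_rel|² = 20;  v_rel·d = (-4)·(9) + (-2)·(9) = -54
20·t² + 108·t + 41 = 0  ⇒  m = (-54)² − 20·41 = 2096
m = 2096 > 0,  v_rel·d = -54 < 0  ⇒  outside

inside=no margin=2096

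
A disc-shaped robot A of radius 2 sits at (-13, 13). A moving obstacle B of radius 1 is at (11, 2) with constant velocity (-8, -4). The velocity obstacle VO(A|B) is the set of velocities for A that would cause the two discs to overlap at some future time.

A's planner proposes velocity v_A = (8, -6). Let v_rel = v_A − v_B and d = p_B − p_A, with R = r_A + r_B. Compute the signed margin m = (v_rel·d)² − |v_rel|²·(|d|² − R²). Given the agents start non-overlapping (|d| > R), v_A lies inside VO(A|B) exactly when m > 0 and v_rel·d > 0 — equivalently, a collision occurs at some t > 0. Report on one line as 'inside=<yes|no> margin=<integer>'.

d = (24, -11),  |d|² = 697;  R = 2+1 = 3,  c = 697−3² = 688
v_rel = (16, -2),  |v_rel|² = 260;  v_rel·d = (16)·(24) + (-2)·(-11) = 406
260·t² − 812·t + 688 = 0  ⇒  m = 406² − 260·688 = -14044
m = -14044 < 0,  v_rel·d = 406 > 0  ⇒  outside

inside=no margin=-14044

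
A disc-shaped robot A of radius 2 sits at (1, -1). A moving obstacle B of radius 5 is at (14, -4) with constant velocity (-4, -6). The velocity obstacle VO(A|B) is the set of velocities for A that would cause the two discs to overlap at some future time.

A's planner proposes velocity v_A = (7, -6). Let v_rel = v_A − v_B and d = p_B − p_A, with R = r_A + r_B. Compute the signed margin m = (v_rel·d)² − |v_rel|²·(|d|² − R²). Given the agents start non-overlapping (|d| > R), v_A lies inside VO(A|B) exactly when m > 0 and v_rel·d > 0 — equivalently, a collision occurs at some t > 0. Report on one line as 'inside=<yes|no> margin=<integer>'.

d = (13, -3),  |d|² = 178;  R = 2+5 = 7,  c = 178−7² = 129
v_rel = (11, 0),  |v_rel|² = 121;  v_rel·d = (11)·(13) + (0)·(-3) = 143
121·t² − 286·t + 129 = 0  ⇒  m = 143² − 121·129 = 4840
m = 4840 > 0,  v_rel·d = 143 > 0  ⇒  inside

inside=yes margin=4840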